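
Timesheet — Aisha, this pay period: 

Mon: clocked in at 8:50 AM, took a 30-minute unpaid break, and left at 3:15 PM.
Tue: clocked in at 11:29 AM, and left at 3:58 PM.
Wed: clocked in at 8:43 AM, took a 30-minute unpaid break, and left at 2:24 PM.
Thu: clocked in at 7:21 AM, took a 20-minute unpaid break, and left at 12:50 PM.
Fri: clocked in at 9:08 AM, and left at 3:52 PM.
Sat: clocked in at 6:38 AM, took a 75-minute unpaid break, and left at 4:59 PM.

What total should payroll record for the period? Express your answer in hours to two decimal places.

36.57 hours

Mon: 8:50 AM–3:15 PM = 6 h 25 min; less 30 min break → 5 h 55 min
Tue: 11:29 AM–3:58 PM = 4 h 29 min
Wed: 8:43 AM–2:24 PM = 5 h 41 min; less 30 min break → 5 h 11 min
Thu: 7:21 AM–12:50 PM = 5 h 29 min; less 20 min break → 5 h 9 min
Fri: 9:08 AM–3:52 PM = 6 h 44 min
Sat: 6:38 AM–4:59 PM = 10 h 21 min; less 75 min break → 9 h 6 min
Total: 5 h 55 min + 4 h 29 min + 5 h 11 min + 5 h 9 min + 6 h 44 min + 9 h 6 min = 36 h 34 min.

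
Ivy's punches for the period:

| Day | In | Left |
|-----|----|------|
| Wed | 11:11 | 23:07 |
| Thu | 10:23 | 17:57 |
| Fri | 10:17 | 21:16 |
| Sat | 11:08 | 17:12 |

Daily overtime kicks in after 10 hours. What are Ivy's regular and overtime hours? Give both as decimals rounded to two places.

Regular 33.63 hours, overtime 2.92 hours

Wed: 11:11–23:07 = 11 h 56 min
Thu: 10:23–17:57 = 7 h 34 min
Fri: 10:17–21:16 = 10 h 59 min
Sat: 11:08–17:12 = 6 h 4 min
Wed reg 10 h 0 min / OT 1 h 56 min; Thu reg 7 h 34 min / OT 0 h 0 min; Fri reg 10 h 0 min / OT 0 h 59 min; Sat reg 6 h 4 min / OT 0 h 0 min.
Totals: regular 33 h 38 min, overtime 2 h 55 min.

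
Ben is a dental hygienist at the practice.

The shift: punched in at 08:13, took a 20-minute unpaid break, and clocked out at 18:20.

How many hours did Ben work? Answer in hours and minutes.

9 h 47 min

The shift: 08:13–18:20 = 10 h 7 min; less 20 min break → 9 h 47 min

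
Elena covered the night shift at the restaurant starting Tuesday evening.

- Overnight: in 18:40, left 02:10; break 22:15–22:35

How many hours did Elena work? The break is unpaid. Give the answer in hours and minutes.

7 h 10 min

Overnight: 18:40 → midnight = 5 h 20 min; midnight → 02:10 = 2 h 10 min; span 7 h 30 min; less 20 min break → 7 h 10 min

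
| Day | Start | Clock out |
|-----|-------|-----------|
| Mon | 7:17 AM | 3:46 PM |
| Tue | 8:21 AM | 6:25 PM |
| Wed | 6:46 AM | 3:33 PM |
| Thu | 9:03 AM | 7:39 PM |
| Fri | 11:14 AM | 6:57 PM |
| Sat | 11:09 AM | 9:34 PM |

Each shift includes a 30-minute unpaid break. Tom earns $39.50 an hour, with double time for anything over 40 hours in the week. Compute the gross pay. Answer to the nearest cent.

Mon: 7:17 AM–3:46 PM = 8 h 29 min; less 30 min break → 7 h 59 min
Tue: 8:21 AM–6:25 PM = 10 h 4 min; less 30 min break → 9 h 34 min
Wed: 6:46 AM–3:33 PM = 8 h 47 min; less 30 min break → 8 h 17 min
Thu: 9:03 AM–7:39 PM = 10 h 36 min; less 30 min break → 10 h 6 min
Fri: 11:14 AM–6:57 PM = 7 h 43 min; less 30 min break → 7 h 13 min
Sat: 11:09 AM–9:34 PM = 10 h 25 min; less 30 min break → 9 h 55 min
Total worked: 53 h 4 min = 3184 min.
Regular 40 h 0 min = 2400 min at $39.50/h; overtime 13 h 4 min = 784 min at $79.00/h.
Pay = (2400 × $39.50 + 784 × $79.00) ÷ 60 = $2612.27.

$2612.27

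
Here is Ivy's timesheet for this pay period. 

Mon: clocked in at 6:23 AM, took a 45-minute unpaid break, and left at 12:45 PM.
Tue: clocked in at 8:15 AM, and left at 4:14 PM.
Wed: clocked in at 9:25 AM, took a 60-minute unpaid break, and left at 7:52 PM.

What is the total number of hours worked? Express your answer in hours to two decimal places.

23.05 hours

Mon: 6:23 AM–12:45 PM = 6 h 22 min; less 45 min break → 5 h 37 min
Tue: 8:15 AM–4:14 PM = 7 h 59 min
Wed: 9:25 AM–7:52 PM = 10 h 27 min; less 60 min break → 9 h 27 min
Total: 5 h 37 min + 7 h 59 min + 9 h 27 min = 23 h 3 min.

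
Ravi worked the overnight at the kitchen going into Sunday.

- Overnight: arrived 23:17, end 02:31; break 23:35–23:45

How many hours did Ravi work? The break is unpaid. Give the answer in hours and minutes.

Overnight: 23:17 → midnight = 0 h 43 min; midnight → 02:31 = 2 h 31 min; span 3 h 14 min; less 10 min break → 3 h 4 min

3 h 4 min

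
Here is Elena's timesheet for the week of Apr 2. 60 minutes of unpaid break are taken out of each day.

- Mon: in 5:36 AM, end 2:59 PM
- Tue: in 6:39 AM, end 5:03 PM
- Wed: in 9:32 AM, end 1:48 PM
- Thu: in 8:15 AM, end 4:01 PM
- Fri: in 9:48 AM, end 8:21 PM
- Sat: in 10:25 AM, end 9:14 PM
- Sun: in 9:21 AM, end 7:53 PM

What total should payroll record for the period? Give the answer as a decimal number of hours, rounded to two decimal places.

56.72 hours

Mon: 5:36 AM–2:59 PM = 9 h 23 min; less 60 min break → 8 h 23 min
Tue: 6:39 AM–5:03 PM = 10 h 24 min; less 60 min break → 9 h 24 min
Wed: 9:32 AM–1:48 PM = 4 h 16 min; less 60 min break → 3 h 16 min
Thu: 8:15 AM–4:01 PM = 7 h 46 min; less 60 min break → 6 h 46 min
Fri: 9:48 AM–8:21 PM = 10 h 33 min; less 60 min break → 9 h 33 min
Sat: 10:25 AM–9:14 PM = 10 h 49 min; less 60 min break → 9 h 49 min
Sun: 9:21 AM–7:53 PM = 10 h 32 min; less 60 min break → 9 h 32 min
Total: 8 h 23 min + 9 h 24 min + 3 h 16 min + 6 h 46 min + 9 h 33 min + 9 h 49 min + 9 h 32 min = 56 h 43 min.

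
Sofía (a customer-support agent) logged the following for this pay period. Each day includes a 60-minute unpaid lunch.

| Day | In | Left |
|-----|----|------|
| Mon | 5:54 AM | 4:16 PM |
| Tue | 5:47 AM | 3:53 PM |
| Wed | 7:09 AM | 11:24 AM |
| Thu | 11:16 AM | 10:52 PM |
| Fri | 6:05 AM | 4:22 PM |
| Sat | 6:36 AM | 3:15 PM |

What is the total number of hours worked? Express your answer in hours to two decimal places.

Mon: 5:54 AM–4:16 PM = 10 h 22 min; less 60 min break → 9 h 22 min
Tue: 5:47 AM–3:53 PM = 10 h 6 min; less 60 min break → 9 h 6 min
Wed: 7:09 AM–11:24 AM = 4 h 15 min; less 60 min break → 3 h 15 min
Thu: 11:16 AM–10:52 PM = 11 h 36 min; less 60 min break → 10 h 36 min
Fri: 6:05 AM–4:22 PM = 10 h 17 min; less 60 min break → 9 h 17 min
Sat: 6:36 AM–3:15 PM = 8 h 39 min; less 60 min break → 7 h 39 min
Total: 9 h 22 min + 9 h 6 min + 3 h 15 min + 10 h 36 min + 9 h 17 min + 7 h 39 min = 49 h 15 min.

49.25 hours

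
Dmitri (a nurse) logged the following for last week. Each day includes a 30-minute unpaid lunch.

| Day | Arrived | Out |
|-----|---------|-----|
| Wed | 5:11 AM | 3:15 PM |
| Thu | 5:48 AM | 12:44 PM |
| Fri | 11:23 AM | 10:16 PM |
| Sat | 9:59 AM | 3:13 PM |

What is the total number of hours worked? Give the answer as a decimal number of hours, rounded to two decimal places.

Wed: 5:11 AM–3:15 PM = 10 h 4 min; less 30 min break → 9 h 34 min
Thu: 5:48 AM–12:44 PM = 6 h 56 min; less 30 min break → 6 h 26 min
Fri: 11:23 AM–10:16 PM = 10 h 53 min; less 30 min break → 10 h 23 min
Sat: 9:59 AM–3:13 PM = 5 h 14 min; less 30 min break → 4 h 44 min
Total: 9 h 34 min + 6 h 26 min + 10 h 23 min + 4 h 44 min = 31 h 7 min.

31.12 hours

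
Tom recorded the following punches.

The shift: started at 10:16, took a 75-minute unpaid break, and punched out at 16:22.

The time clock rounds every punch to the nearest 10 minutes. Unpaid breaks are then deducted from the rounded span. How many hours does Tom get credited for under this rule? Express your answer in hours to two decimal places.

The shift: in 10:16→10:20, out 16:22→16:20; 6 h 0 min − 75 min = 4 h 45 min

4.75 hours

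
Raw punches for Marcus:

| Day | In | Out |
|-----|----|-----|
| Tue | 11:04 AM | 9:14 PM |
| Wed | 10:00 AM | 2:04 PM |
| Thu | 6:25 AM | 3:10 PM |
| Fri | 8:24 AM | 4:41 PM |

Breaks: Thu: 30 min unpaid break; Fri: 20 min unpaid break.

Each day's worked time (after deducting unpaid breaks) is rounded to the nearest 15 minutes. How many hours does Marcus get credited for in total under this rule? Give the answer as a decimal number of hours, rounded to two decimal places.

Tue: 11:04 AM–9:14 PM = 10 h 10 min → rounds to 10 h 15 min
Wed: 10:00 AM–2:04 PM = 4 h 4 min → rounds to 4 h 0 min
Thu: 6:25 AM–3:10 PM = 8 h 45 min − 30 min = 8 h 15 min → rounds to 8 h 15 min
Fri: 8:24 AM–4:41 PM = 8 h 17 min − 20 min = 7 h 57 min → rounds to 8 h 0 min
Total credited: 30 h 30 min.

30.50 hours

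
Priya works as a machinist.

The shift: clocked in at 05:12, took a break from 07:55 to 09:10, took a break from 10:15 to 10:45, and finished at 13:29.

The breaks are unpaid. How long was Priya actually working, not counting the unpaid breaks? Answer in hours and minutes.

6 h 32 min

The shift: 05:12–13:29 = 8 h 17 min; less 105 min break → 6 h 32 min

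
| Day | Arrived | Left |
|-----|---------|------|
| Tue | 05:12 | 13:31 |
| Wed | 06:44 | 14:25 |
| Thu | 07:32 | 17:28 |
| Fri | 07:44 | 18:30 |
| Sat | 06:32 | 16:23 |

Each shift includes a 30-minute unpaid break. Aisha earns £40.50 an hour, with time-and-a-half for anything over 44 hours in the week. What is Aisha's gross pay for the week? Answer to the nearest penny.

Tue: 05:12–13:31 = 8 h 19 min; less 30 min break → 7 h 49 min
Wed: 06:44–14:25 = 7 h 41 min; less 30 min break → 7 h 11 min
Thu: 07:32–17:28 = 9 h 56 min; less 30 min break → 9 h 26 min
Fri: 07:44–18:30 = 10 h 46 min; less 30 min break → 10 h 16 min
Sat: 06:32–16:23 = 9 h 51 min; less 30 min break → 9 h 21 min
Total worked: 44 h 3 min = 2643 min.
Regular 44 h 0 min = 2640 min at £40.50/h; overtime 0 h 3 min = 3 min at £60.75/h.
Pay = (2640 × £40.50 + 3 × £60.75) ÷ 60 = £1785.04.

£1785.04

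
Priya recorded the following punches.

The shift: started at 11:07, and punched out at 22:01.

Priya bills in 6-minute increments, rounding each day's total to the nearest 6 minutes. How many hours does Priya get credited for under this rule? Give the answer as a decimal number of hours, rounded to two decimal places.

10.90 hours

The shift: 11:07–22:01 = 10 h 54 min → rounds to 10 h 54 min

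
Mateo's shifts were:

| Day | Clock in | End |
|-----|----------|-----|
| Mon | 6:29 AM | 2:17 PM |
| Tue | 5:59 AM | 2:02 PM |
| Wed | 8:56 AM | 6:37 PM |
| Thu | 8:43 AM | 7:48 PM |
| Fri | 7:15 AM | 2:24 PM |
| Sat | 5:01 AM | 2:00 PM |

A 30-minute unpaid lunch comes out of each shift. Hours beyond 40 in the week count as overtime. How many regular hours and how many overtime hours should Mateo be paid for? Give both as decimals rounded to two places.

Regular 40.00 hours, overtime 9.75 hours

Mon: 6:29 AM–2:17 PM = 7 h 48 min; less 30 min break → 7 h 18 min
Tue: 5:59 AM–2:02 PM = 8 h 3 min; less 30 min break → 7 h 33 min
Wed: 8:56 AM–6:37 PM = 9 h 41 min; less 30 min break → 9 h 11 min
Thu: 8:43 AM–7:48 PM = 11 h 5 min; less 30 min break → 10 h 35 min
Fri: 7:15 AM–2:24 PM = 7 h 9 min; less 30 min break → 6 h 39 min
Sat: 5:01 AM–2:00 PM = 8 h 59 min; less 30 min break → 8 h 29 min
Total worked: 49 h 45 min = 49.75 h.
Threshold 40 h → overtime 9 h 45 min, regular 40 h 0 min.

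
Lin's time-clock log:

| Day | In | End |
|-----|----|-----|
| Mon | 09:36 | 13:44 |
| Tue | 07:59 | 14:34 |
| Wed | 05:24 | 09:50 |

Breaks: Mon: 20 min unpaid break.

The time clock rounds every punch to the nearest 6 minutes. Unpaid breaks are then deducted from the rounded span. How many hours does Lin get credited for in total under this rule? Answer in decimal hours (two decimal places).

Mon: in 09:36→09:36, out 13:44→13:42; 4 h 6 min − 20 min = 3 h 46 min
Tue: in 07:59→08:00, out 14:34→14:36; 6 h 36 min
Wed: in 05:24→05:24, out 09:50→09:48; 4 h 24 min
Total credited: 14 h 46 min.

14.77 hours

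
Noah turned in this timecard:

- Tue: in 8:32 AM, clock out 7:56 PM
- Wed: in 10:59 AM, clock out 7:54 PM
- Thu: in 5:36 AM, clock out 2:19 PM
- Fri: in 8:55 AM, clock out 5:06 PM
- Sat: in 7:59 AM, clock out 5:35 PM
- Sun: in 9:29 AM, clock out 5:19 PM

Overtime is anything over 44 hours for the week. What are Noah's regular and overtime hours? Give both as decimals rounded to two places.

Tue: 8:32 AM–7:56 PM = 11 h 24 min
Wed: 10:59 AM–7:54 PM = 8 h 55 min
Thu: 5:36 AM–2:19 PM = 8 h 43 min
Fri: 8:55 AM–5:06 PM = 8 h 11 min
Sat: 7:59 AM–5:35 PM = 9 h 36 min
Sun: 9:29 AM–5:19 PM = 7 h 50 min
Total worked: 54 h 39 min = 54.65 h.
Threshold 44 h → overtime 10 h 39 min, regular 44 h 0 min.

Regular 44.00 hours, overtime 10.65 hours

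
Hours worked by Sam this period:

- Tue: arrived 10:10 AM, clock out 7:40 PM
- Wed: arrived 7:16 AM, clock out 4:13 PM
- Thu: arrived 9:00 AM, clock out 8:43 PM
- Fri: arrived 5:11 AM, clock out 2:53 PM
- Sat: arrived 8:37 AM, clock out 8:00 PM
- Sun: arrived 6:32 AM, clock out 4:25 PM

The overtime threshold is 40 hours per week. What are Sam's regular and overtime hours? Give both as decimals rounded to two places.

Regular 40.00 hours, overtime 21.13 hours

Tue: 10:10 AM–7:40 PM = 9 h 30 min
Wed: 7:16 AM–4:13 PM = 8 h 57 min
Thu: 9:00 AM–8:43 PM = 11 h 43 min
Fri: 5:11 AM–2:53 PM = 9 h 42 min
Sat: 8:37 AM–8:00 PM = 11 h 23 min
Sun: 6:32 AM–4:25 PM = 9 h 53 min
Total worked: 61 h 8 min = 61.13 h.
Threshold 40 h → overtime 21 h 8 min, regular 40 h 0 min.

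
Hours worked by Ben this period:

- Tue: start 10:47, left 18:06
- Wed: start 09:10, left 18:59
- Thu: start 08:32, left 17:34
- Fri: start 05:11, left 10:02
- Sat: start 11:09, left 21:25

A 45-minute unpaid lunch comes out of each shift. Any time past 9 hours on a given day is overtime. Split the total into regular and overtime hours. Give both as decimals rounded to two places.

Regular 36.95 hours, overtime 0.58 hours

Tue: 10:47–18:06 = 7 h 19 min; less 45 min break → 6 h 34 min
Wed: 09:10–18:59 = 9 h 49 min; less 45 min break → 9 h 4 min
Thu: 08:32–17:34 = 9 h 2 min; less 45 min break → 8 h 17 min
Fri: 05:11–10:02 = 4 h 51 min; less 45 min break → 4 h 6 min
Sat: 11:09–21:25 = 10 h 16 min; less 45 min break → 9 h 31 min
Tue reg 6 h 34 min / OT 0 h 0 min; Wed reg 9 h 0 min / OT 0 h 4 min; Thu reg 8 h 17 min / OT 0 h 0 min; Fri reg 4 h 6 min / OT 0 h 0 min; Sat reg 9 h 0 min / OT 0 h 31 min.
Totals: regular 36 h 57 min, overtime 0 h 35 min.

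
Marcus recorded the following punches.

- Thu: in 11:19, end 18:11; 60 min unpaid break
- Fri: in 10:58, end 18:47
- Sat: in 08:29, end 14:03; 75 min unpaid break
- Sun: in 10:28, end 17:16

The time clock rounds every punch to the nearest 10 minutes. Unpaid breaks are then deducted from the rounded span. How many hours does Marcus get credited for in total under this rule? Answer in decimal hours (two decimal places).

Thu: in 11:19→11:20, out 18:11→18:10; 6 h 50 min − 60 min = 5 h 50 min
Fri: in 10:58→11:00, out 18:47→18:50; 7 h 50 min
Sat: in 08:29→08:30, out 14:03→14:00; 5 h 30 min − 75 min = 4 h 15 min
Sun: in 10:28→10:30, out 17:16→17:20; 6 h 50 min
Total credited: 24 h 45 min.

24.75 hours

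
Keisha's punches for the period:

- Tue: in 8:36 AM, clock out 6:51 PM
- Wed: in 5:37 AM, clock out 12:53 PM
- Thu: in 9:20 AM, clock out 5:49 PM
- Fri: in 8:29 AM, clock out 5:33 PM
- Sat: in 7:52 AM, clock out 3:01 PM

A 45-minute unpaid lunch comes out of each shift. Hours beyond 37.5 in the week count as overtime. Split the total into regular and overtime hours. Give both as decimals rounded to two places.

Tue: 8:36 AM–6:51 PM = 10 h 15 min; less 45 min break → 9 h 30 min
Wed: 5:37 AM–12:53 PM = 7 h 16 min; less 45 min break → 6 h 31 min
Thu: 9:20 AM–5:49 PM = 8 h 29 min; less 45 min break → 7 h 44 min
Fri: 8:29 AM–5:33 PM = 9 h 4 min; less 45 min break → 8 h 19 min
Sat: 7:52 AM–3:01 PM = 7 h 9 min; less 45 min break → 6 h 24 min
Total worked: 38 h 28 min = 38.47 h.
Threshold 37.5 h → overtime 0 h 58 min, regular 37 h 30 min.

Regular 37.50 hours, overtime 0.97 hours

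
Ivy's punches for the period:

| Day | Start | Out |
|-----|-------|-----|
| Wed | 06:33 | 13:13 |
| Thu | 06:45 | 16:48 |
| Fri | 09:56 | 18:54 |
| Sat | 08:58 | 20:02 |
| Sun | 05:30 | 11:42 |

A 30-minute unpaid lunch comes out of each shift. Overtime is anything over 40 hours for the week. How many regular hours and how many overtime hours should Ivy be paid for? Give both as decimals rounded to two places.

Wed: 06:33–13:13 = 6 h 40 min; less 30 min break → 6 h 10 min
Thu: 06:45–16:48 = 10 h 3 min; less 30 min break → 9 h 33 min
Fri: 09:56–18:54 = 8 h 58 min; less 30 min break → 8 h 28 min
Sat: 08:58–20:02 = 11 h 4 min; less 30 min break → 10 h 34 min
Sun: 05:30–11:42 = 6 h 12 min; less 30 min break → 5 h 42 min
Total worked: 40 h 27 min = 40.45 h.
Threshold 40 h → overtime 0 h 27 min, regular 40 h 0 min.

Regular 40.00 hours, overtime 0.45 hours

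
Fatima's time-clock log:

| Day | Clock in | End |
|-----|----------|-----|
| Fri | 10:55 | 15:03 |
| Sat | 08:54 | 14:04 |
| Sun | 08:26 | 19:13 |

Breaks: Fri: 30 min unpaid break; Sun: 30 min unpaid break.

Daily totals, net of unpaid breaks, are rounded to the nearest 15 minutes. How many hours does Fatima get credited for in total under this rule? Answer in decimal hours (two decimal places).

19.25 hours

Fri: 10:55–15:03 = 4 h 8 min − 30 min = 3 h 38 min → rounds to 3 h 45 min
Sat: 08:54–14:04 = 5 h 10 min → rounds to 5 h 15 min
Sun: 08:26–19:13 = 10 h 47 min − 30 min = 10 h 17 min → rounds to 10 h 15 min
Total credited: 19 h 15 min.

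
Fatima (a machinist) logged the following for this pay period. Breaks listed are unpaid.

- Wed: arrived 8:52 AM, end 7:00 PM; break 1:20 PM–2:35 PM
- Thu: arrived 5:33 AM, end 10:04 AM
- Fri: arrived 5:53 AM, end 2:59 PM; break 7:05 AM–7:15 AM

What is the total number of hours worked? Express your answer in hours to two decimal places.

22.33 hours

Wed: 8:52 AM–7:00 PM = 10 h 8 min; less 75 min break → 8 h 53 min
Thu: 5:33 AM–10:04 AM = 4 h 31 min
Fri: 5:53 AM–2:59 PM = 9 h 6 min; less 10 min break → 8 h 56 min
Total: 8 h 53 min + 4 h 31 min + 8 h 56 min = 22 h 20 min.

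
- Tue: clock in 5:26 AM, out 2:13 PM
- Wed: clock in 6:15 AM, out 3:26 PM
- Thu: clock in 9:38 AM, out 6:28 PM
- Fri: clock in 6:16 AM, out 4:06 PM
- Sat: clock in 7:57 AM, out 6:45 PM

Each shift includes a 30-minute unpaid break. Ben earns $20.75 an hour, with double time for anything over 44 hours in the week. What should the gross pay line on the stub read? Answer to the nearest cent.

$951.73

Tue: 5:26 AM–2:13 PM = 8 h 47 min; less 30 min break → 8 h 17 min
Wed: 6:15 AM–3:26 PM = 9 h 11 min; less 30 min break → 8 h 41 min
Thu: 9:38 AM–6:28 PM = 8 h 50 min; less 30 min break → 8 h 20 min
Fri: 6:16 AM–4:06 PM = 9 h 50 min; less 30 min break → 9 h 20 min
Sat: 7:57 AM–6:45 PM = 10 h 48 min; less 30 min break → 10 h 18 min
Total worked: 44 h 56 min = 2696 min.
Regular 44 h 0 min = 2640 min at $20.75/h; overtime 0 h 56 min = 56 min at $41.50/h.
Pay = (2640 × $20.75 + 56 × $41.50) ÷ 60 = $951.73.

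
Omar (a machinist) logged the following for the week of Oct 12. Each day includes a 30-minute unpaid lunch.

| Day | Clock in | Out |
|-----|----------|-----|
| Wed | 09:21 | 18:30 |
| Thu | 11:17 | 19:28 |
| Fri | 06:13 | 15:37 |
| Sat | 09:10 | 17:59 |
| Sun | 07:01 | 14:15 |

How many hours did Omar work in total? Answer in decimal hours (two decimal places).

40.28 hours

Wed: 09:21–18:30 = 9 h 9 min; less 30 min break → 8 h 39 min
Thu: 11:17–19:28 = 8 h 11 min; less 30 min break → 7 h 41 min
Fri: 06:13–15:37 = 9 h 24 min; less 30 min break → 8 h 54 min
Sat: 09:10–17:59 = 8 h 49 min; less 30 min break → 8 h 19 min
Sun: 07:01–14:15 = 7 h 14 min; less 30 min break → 6 h 44 min
Total: 8 h 39 min + 7 h 41 min + 8 h 54 min + 8 h 19 min + 6 h 44 min = 40 h 17 min.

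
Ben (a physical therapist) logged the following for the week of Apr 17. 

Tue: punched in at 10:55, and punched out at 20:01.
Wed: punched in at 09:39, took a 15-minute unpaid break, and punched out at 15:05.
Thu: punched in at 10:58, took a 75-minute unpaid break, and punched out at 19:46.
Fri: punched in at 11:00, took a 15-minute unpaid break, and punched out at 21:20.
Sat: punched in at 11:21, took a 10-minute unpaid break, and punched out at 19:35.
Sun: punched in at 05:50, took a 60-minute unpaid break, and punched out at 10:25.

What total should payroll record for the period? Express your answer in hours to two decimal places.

Tue: 10:55–20:01 = 9 h 6 min
Wed: 09:39–15:05 = 5 h 26 min; less 15 min break → 5 h 11 min
Thu: 10:58–19:46 = 8 h 48 min; less 75 min break → 7 h 33 min
Fri: 11:00–21:20 = 10 h 20 min; less 15 min break → 10 h 5 min
Sat: 11:21–19:35 = 8 h 14 min; less 10 min break → 8 h 4 min
Sun: 05:50–10:25 = 4 h 35 min; less 60 min break → 3 h 35 min
Total: 9 h 6 min + 5 h 11 min + 7 h 33 min + 10 h 5 min + 8 h 4 min + 3 h 35 min = 43 h 34 min.

43.57 hours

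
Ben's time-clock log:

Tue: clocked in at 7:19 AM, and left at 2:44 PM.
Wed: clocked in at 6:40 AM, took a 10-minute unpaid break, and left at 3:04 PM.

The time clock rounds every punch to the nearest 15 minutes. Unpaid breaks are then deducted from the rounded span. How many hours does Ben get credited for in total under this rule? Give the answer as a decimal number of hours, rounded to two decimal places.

Tue: in 7:19 AM→7:15 AM, out 2:44 PM→2:45 PM; 7 h 30 min
Wed: in 6:40 AM→6:45 AM, out 3:04 PM→3:00 PM; 8 h 15 min − 10 min = 8 h 5 min
Total credited: 15 h 35 min.

15.58 hours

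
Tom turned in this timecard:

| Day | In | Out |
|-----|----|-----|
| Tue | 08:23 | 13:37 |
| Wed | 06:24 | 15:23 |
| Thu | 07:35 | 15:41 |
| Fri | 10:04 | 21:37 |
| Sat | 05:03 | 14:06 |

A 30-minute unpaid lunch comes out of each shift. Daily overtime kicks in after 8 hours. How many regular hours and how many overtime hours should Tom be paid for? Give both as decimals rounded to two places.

Tue: 08:23–13:37 = 5 h 14 min; less 30 min break → 4 h 44 min
Wed: 06:24–15:23 = 8 h 59 min; less 30 min break → 8 h 29 min
Thu: 07:35–15:41 = 8 h 6 min; less 30 min break → 7 h 36 min
Fri: 10:04–21:37 = 11 h 33 min; less 30 min break → 11 h 3 min
Sat: 05:03–14:06 = 9 h 3 min; less 30 min break → 8 h 33 min
Tue reg 4 h 44 min / OT 0 h 0 min; Wed reg 8 h 0 min / OT 0 h 29 min; Thu reg 7 h 36 min / OT 0 h 0 min; Fri reg 8 h 0 min / OT 3 h 3 min; Sat reg 8 h 0 min / OT 0 h 33 min.
Totals: regular 36 h 20 min, overtime 4 h 5 min.

Regular 36.33 hours, overtime 4.08 hours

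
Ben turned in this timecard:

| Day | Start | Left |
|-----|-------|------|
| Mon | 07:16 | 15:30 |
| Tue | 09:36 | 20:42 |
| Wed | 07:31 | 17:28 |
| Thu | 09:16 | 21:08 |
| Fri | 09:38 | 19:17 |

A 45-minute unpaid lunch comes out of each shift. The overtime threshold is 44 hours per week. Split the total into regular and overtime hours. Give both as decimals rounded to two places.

Regular 44.00 hours, overtime 3.05 hours

Mon: 07:16–15:30 = 8 h 14 min; less 45 min break → 7 h 29 min
Tue: 09:36–20:42 = 11 h 6 min; less 45 min break → 10 h 21 min
Wed: 07:31–17:28 = 9 h 57 min; less 45 min break → 9 h 12 min
Thu: 09:16–21:08 = 11 h 52 min; less 45 min break → 11 h 7 min
Fri: 09:38–19:17 = 9 h 39 min; less 45 min break → 8 h 54 min
Total worked: 47 h 3 min = 47.05 h.
Threshold 44 h → overtime 3 h 3 min, regular 44 h 0 min.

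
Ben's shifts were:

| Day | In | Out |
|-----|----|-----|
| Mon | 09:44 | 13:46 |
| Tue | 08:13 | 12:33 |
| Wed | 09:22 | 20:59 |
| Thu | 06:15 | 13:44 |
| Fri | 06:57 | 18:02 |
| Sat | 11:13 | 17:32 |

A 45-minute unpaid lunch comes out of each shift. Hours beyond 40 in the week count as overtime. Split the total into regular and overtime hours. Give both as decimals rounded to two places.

Regular 40.00 hours, overtime 0.37 hours

Mon: 09:44–13:46 = 4 h 2 min; less 45 min break → 3 h 17 min
Tue: 08:13–12:33 = 4 h 20 min; less 45 min break → 3 h 35 min
Wed: 09:22–20:59 = 11 h 37 min; less 45 min break → 10 h 52 min
Thu: 06:15–13:44 = 7 h 29 min; less 45 min break → 6 h 44 min
Fri: 06:57–18:02 = 11 h 5 min; less 45 min break → 10 h 20 min
Sat: 11:13–17:32 = 6 h 19 min; less 45 min break → 5 h 34 min
Total worked: 40 h 22 min = 40.37 h.
Threshold 40 h → overtime 0 h 22 min, regular 40 h 0 min.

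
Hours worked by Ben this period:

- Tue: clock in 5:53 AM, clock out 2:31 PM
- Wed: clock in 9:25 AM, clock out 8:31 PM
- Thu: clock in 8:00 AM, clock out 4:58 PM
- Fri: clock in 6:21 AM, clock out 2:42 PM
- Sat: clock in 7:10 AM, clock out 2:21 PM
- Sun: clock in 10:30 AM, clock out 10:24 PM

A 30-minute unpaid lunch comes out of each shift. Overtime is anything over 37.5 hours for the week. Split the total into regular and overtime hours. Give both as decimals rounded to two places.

Tue: 5:53 AM–2:31 PM = 8 h 38 min; less 30 min break → 8 h 8 min
Wed: 9:25 AM–8:31 PM = 11 h 6 min; less 30 min break → 10 h 36 min
Thu: 8:00 AM–4:58 PM = 8 h 58 min; less 30 min break → 8 h 28 min
Fri: 6:21 AM–2:42 PM = 8 h 21 min; less 30 min break → 7 h 51 min
Sat: 7:10 AM–2:21 PM = 7 h 11 min; less 30 min break → 6 h 41 min
Sun: 10:30 AM–10:24 PM = 11 h 54 min; less 30 min break → 11 h 24 min
Total worked: 53 h 8 min = 53.13 h.
Threshold 37.5 h → overtime 15 h 38 min, regular 37 h 30 min.

Regular 37.50 hours, overtime 15.63 hours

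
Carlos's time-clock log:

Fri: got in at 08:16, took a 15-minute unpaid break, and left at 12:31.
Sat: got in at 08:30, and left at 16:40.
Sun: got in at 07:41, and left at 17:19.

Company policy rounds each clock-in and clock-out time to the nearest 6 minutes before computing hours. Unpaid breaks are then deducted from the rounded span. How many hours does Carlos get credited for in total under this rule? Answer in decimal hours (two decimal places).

21.75 hours

Fri: in 08:16→08:18, out 12:31→12:30; 4 h 12 min − 15 min = 3 h 57 min
Sat: in 08:30→08:30, out 16:40→16:42; 8 h 12 min
Sun: in 07:41→07:42, out 17:19→17:18; 9 h 36 min
Total credited: 21 h 45 min.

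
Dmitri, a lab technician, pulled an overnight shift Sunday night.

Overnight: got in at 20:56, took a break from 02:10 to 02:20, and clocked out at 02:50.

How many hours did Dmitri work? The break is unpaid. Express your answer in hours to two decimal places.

5.73 hours

Overnight: 20:56 → midnight = 3 h 4 min; midnight → 02:50 = 2 h 50 min; span 5 h 54 min; less 10 min break → 5 h 44 min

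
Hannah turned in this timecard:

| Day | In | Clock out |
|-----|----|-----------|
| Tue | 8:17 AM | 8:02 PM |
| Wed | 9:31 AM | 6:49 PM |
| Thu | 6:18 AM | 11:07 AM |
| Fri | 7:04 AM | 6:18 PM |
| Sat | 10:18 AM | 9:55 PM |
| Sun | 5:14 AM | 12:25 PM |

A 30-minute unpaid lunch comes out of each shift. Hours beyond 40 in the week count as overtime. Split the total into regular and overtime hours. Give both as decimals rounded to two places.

Tue: 8:17 AM–8:02 PM = 11 h 45 min; less 30 min break → 11 h 15 min
Wed: 9:31 AM–6:49 PM = 9 h 18 min; less 30 min break → 8 h 48 min
Thu: 6:18 AM–11:07 AM = 4 h 49 min; less 30 min break → 4 h 19 min
Fri: 7:04 AM–6:18 PM = 11 h 14 min; less 30 min break → 10 h 44 min
Sat: 10:18 AM–9:55 PM = 11 h 37 min; less 30 min break → 11 h 7 min
Sun: 5:14 AM–12:25 PM = 7 h 11 min; less 30 min break → 6 h 41 min
Total worked: 52 h 54 min = 52.90 h.
Threshold 40 h → overtime 12 h 54 min, regular 40 h 0 min.

Regular 40.00 hours, overtime 12.90 hours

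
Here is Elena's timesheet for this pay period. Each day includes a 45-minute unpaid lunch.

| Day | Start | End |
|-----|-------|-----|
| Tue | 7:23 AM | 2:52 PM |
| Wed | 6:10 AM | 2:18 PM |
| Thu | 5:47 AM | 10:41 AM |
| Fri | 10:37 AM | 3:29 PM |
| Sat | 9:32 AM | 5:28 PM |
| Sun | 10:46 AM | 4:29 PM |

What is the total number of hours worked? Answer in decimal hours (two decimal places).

Tue: 7:23 AM–2:52 PM = 7 h 29 min; less 45 min break → 6 h 44 min
Wed: 6:10 AM–2:18 PM = 8 h 8 min; less 45 min break → 7 h 23 min
Thu: 5:47 AM–10:41 AM = 4 h 54 min; less 45 min break → 4 h 9 min
Fri: 10:37 AM–3:29 PM = 4 h 52 min; less 45 min break → 4 h 7 min
Sat: 9:32 AM–5:28 PM = 7 h 56 min; less 45 min break → 7 h 11 min
Sun: 10:46 AM–4:29 PM = 5 h 43 min; less 45 min break → 4 h 58 min
Total: 6 h 44 min + 7 h 23 min + 4 h 9 min + 4 h 7 min + 7 h 11 min + 4 h 58 min = 34 h 32 min.

34.53 hours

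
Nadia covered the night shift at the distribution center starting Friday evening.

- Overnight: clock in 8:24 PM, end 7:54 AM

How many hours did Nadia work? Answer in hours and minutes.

Overnight: 8:24 PM → midnight = 3 h 36 min; midnight → 7:54 AM = 7 h 54 min; span 11 h 30 min

11 h 30 min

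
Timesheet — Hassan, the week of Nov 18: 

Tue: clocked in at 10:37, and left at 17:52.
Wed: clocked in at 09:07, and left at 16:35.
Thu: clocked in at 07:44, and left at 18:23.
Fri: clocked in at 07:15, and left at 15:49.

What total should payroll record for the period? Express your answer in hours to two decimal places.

Tue: 10:37–17:52 = 7 h 15 min
Wed: 09:07–16:35 = 7 h 28 min
Thu: 07:44–18:23 = 10 h 39 min
Fri: 07:15–15:49 = 8 h 34 min
Total: 7 h 15 min + 7 h 28 min + 10 h 39 min + 8 h 34 min = 33 h 56 min.

33.93 hours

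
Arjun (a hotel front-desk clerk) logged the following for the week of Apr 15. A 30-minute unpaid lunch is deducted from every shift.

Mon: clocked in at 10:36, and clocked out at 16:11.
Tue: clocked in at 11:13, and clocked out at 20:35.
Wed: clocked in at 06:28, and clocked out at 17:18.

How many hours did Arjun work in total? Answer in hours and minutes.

Mon: 10:36–16:11 = 5 h 35 min; less 30 min break → 5 h 5 min
Tue: 11:13–20:35 = 9 h 22 min; less 30 min break → 8 h 52 min
Wed: 06:28–17:18 = 10 h 50 min; less 30 min break → 10 h 20 min
Total: 5 h 5 min + 8 h 52 min + 10 h 20 min = 24 h 17 min.

24 h 17 min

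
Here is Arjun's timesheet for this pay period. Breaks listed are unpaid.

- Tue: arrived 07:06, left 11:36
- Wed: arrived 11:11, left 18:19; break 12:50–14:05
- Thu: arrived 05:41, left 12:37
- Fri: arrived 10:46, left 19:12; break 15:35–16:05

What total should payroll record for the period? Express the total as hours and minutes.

25 h 15 min

Tue: 07:06–11:36 = 4 h 30 min
Wed: 11:11–18:19 = 7 h 8 min; less 75 min break → 5 h 53 min
Thu: 05:41–12:37 = 6 h 56 min
Fri: 10:46–19:12 = 8 h 26 min; less 30 min break → 7 h 56 min
Total: 4 h 30 min + 5 h 53 min + 6 h 56 min + 7 h 56 min = 25 h 15 min.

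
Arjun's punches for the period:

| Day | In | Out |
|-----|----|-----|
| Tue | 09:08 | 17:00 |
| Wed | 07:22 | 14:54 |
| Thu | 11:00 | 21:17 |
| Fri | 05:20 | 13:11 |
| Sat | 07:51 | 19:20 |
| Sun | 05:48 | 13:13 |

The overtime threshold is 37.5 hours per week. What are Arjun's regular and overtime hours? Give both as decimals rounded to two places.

Regular 37.50 hours, overtime 14.93 hours

Tue: 09:08–17:00 = 7 h 52 min
Wed: 07:22–14:54 = 7 h 32 min
Thu: 11:00–21:17 = 10 h 17 min
Fri: 05:20–13:11 = 7 h 51 min
Sat: 07:51–19:20 = 11 h 29 min
Sun: 05:48–13:13 = 7 h 25 min
Total worked: 52 h 26 min = 52.43 h.
Threshold 37.5 h → overtime 14 h 56 min, regular 37 h 30 min.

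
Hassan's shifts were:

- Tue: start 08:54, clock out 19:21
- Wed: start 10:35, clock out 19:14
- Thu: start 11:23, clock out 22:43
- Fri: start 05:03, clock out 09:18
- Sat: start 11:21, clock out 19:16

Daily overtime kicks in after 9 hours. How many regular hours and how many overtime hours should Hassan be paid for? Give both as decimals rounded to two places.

Regular 38.82 hours, overtime 3.78 hours

Tue: 08:54–19:21 = 10 h 27 min
Wed: 10:35–19:14 = 8 h 39 min
Thu: 11:23–22:43 = 11 h 20 min
Fri: 05:03–09:18 = 4 h 15 min
Sat: 11:21–19:16 = 7 h 55 min
Tue reg 9 h 0 min / OT 1 h 27 min; Wed reg 8 h 39 min / OT 0 h 0 min; Thu reg 9 h 0 min / OT 2 h 20 min; Fri reg 4 h 15 min / OT 0 h 0 min; Sat reg 7 h 55 min / OT 0 h 0 min.
Totals: regular 38 h 49 min, overtime 3 h 47 min.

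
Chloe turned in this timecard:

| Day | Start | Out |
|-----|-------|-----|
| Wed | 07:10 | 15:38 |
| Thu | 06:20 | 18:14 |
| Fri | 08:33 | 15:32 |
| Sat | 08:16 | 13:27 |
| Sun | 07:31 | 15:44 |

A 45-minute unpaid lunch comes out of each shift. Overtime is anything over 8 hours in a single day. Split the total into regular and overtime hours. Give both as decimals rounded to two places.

Regular 33.85 hours, overtime 3.15 hours

Wed: 07:10–15:38 = 8 h 28 min; less 45 min break → 7 h 43 min
Thu: 06:20–18:14 = 11 h 54 min; less 45 min break → 11 h 9 min
Fri: 08:33–15:32 = 6 h 59 min; less 45 min break → 6 h 14 min
Sat: 08:16–13:27 = 5 h 11 min; less 45 min break → 4 h 26 min
Sun: 07:31–15:44 = 8 h 13 min; less 45 min break → 7 h 28 min
Wed reg 7 h 43 min / OT 0 h 0 min; Thu reg 8 h 0 min / OT 3 h 9 min; Fri reg 6 h 14 min / OT 0 h 0 min; Sat reg 4 h 26 min / OT 0 h 0 min; Sun reg 7 h 28 min / OT 0 h 0 min.
Totals: regular 33 h 51 min, overtime 3 h 9 min.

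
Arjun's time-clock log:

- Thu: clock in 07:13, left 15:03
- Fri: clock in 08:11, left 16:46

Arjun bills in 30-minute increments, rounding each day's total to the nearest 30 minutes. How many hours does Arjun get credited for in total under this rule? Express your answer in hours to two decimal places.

Thu: 07:13–15:03 = 7 h 50 min → rounds to 8 h 0 min
Fri: 08:11–16:46 = 8 h 35 min → rounds to 8 h 30 min
Total credited: 16 h 30 min.

16.50 hours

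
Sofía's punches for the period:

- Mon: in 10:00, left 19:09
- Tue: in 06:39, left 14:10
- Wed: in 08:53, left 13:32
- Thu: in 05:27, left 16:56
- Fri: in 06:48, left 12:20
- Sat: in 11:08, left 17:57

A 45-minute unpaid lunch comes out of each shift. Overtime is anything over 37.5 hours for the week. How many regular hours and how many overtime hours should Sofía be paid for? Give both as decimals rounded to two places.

Mon: 10:00–19:09 = 9 h 9 min; less 45 min break → 8 h 24 min
Tue: 06:39–14:10 = 7 h 31 min; less 45 min break → 6 h 46 min
Wed: 08:53–13:32 = 4 h 39 min; less 45 min break → 3 h 54 min
Thu: 05:27–16:56 = 11 h 29 min; less 45 min break → 10 h 44 min
Fri: 06:48–12:20 = 5 h 32 min; less 45 min break → 4 h 47 min
Sat: 11:08–17:57 = 6 h 49 min; less 45 min break → 6 h 4 min
Total worked: 40 h 39 min = 40.65 h.
Threshold 37.5 h → overtime 3 h 9 min, regular 37 h 30 min.

Regular 37.50 hours, overtime 3.15 hours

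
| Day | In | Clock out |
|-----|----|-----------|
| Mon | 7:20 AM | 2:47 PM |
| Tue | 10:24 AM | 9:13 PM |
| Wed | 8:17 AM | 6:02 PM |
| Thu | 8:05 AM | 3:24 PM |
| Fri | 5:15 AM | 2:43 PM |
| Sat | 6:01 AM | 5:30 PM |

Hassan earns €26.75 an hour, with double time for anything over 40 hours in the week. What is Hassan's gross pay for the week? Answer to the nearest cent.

€1941.16

Mon: 7:20 AM–2:47 PM = 7 h 27 min
Tue: 10:24 AM–9:13 PM = 10 h 49 min
Wed: 8:17 AM–6:02 PM = 9 h 45 min
Thu: 8:05 AM–3:24 PM = 7 h 19 min
Fri: 5:15 AM–2:43 PM = 9 h 28 min
Sat: 6:01 AM–5:30 PM = 11 h 29 min
Total worked: 56 h 17 min = 3377 min.
Regular 40 h 0 min = 2400 min at €26.75/h; overtime 16 h 17 min = 977 min at €53.50/h.
Pay = (2400 × €26.75 + 977 × €53.50) ÷ 60 = €1941.16.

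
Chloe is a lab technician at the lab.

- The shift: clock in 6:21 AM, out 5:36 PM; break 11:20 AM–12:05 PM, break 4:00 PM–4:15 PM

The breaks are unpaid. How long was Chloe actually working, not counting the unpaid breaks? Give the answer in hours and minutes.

10 h 15 min

The shift: 6:21 AM–5:36 PM = 11 h 15 min; less 60 min break → 10 h 15 min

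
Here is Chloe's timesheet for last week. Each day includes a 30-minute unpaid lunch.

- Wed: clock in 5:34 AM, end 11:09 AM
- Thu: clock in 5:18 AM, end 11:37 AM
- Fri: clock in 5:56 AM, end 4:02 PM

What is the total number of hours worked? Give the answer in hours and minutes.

20 h 30 min

Wed: 5:34 AM–11:09 AM = 5 h 35 min; less 30 min break → 5 h 5 min
Thu: 5:18 AM–11:37 AM = 6 h 19 min; less 30 min break → 5 h 49 min
Fri: 5:56 AM–4:02 PM = 10 h 6 min; less 30 min break → 9 h 36 min
Total: 5 h 5 min + 5 h 49 min + 9 h 36 min = 20 h 30 min.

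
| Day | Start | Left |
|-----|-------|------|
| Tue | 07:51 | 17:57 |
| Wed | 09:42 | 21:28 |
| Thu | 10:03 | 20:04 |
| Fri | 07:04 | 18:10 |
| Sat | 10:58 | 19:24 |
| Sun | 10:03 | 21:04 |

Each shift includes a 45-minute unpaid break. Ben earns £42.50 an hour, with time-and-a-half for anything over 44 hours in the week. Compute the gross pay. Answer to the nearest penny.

£2758.25

Tue: 07:51–17:57 = 10 h 6 min; less 45 min break → 9 h 21 min
Wed: 09:42–21:28 = 11 h 46 min; less 45 min break → 11 h 1 min
Thu: 10:03–20:04 = 10 h 1 min; less 45 min break → 9 h 16 min
Fri: 07:04–18:10 = 11 h 6 min; less 45 min break → 10 h 21 min
Sat: 10:58–19:24 = 8 h 26 min; less 45 min break → 7 h 41 min
Sun: 10:03–21:04 = 11 h 1 min; less 45 min break → 10 h 16 min
Total worked: 57 h 56 min = 3476 min.
Regular 44 h 0 min = 2640 min at £42.50/h; overtime 13 h 56 min = 836 min at £63.75/h.
Pay = (2640 × £42.50 + 836 × £63.75) ÷ 60 = £2758.25.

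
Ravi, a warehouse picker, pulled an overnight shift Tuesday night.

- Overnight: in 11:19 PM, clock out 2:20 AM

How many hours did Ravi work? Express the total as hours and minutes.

3 h 1 min

Overnight: 11:19 PM → midnight = 0 h 41 min; midnight → 2:20 AM = 2 h 20 min; span 3 h 1 min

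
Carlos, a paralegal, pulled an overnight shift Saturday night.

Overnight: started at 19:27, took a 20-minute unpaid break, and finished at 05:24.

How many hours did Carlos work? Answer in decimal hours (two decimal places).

9.62 hours

Overnight: 19:27 → midnight = 4 h 33 min; midnight → 05:24 = 5 h 24 min; span 9 h 57 min; less 20 min break → 9 h 37 min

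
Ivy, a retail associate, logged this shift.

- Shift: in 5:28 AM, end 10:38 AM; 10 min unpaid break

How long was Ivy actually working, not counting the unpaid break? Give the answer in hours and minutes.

5 h 0 min

Shift: 5:28 AM–10:38 AM = 5 h 10 min; less 10 min break → 5 h 0 min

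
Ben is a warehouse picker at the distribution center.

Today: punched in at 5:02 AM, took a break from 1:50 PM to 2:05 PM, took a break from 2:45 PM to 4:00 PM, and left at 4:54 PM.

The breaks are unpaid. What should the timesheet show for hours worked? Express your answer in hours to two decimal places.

10.37 hours

Today: 5:02 AM–4:54 PM = 11 h 52 min; less 90 min break → 10 h 22 min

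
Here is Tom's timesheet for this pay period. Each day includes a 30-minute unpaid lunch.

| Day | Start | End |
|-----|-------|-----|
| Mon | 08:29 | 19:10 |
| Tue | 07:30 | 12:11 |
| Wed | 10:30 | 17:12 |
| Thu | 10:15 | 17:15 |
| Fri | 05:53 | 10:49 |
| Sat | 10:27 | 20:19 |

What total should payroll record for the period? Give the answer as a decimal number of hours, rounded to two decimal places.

40.87 hours

Mon: 08:29–19:10 = 10 h 41 min; less 30 min break → 10 h 11 min
Tue: 07:30–12:11 = 4 h 41 min; less 30 min break → 4 h 11 min
Wed: 10:30–17:12 = 6 h 42 min; less 30 min break → 6 h 12 min
Thu: 10:15–17:15 = 7 h 0 min; less 30 min break → 6 h 30 min
Fri: 05:53–10:49 = 4 h 56 min; less 30 min break → 4 h 26 min
Sat: 10:27–20:19 = 9 h 52 min; less 30 min break → 9 h 22 min
Total: 10 h 11 min + 4 h 11 min + 6 h 12 min + 6 h 30 min + 4 h 26 min + 9 h 22 min = 40 h 52 min.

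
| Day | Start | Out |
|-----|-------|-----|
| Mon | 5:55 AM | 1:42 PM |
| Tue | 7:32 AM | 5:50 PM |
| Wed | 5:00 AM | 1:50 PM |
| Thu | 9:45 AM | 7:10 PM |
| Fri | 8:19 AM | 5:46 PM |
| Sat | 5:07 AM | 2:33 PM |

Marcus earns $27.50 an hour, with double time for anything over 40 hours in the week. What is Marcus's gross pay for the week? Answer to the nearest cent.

$1936.92

Mon: 5:55 AM–1:42 PM = 7 h 47 min
Tue: 7:32 AM–5:50 PM = 10 h 18 min
Wed: 5:00 AM–1:50 PM = 8 h 50 min
Thu: 9:45 AM–7:10 PM = 9 h 25 min
Fri: 8:19 AM–5:46 PM = 9 h 27 min
Sat: 5:07 AM–2:33 PM = 9 h 26 min
Total worked: 55 h 13 min = 3313 min.
Regular 40 h 0 min = 2400 min at $27.50/h; overtime 15 h 13 min = 913 min at $55.00/h.
Pay = (2400 × $27.50 + 913 × $55.00) ÷ 60 = $1936.92.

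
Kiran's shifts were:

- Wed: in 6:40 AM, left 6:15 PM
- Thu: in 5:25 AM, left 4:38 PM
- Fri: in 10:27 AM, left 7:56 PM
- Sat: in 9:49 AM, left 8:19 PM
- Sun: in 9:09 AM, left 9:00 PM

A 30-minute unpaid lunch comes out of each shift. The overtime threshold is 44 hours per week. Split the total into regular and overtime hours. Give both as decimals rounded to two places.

Regular 44.00 hours, overtime 8.13 hours

Wed: 6:40 AM–6:15 PM = 11 h 35 min; less 30 min break → 11 h 5 min
Thu: 5:25 AM–4:38 PM = 11 h 13 min; less 30 min break → 10 h 43 min
Fri: 10:27 AM–7:56 PM = 9 h 29 min; less 30 min break → 8 h 59 min
Sat: 9:49 AM–8:19 PM = 10 h 30 min; less 30 min break → 10 h 0 min
Sun: 9:09 AM–9:00 PM = 11 h 51 min; less 30 min break → 11 h 21 min
Total worked: 52 h 8 min = 52.13 h.
Threshold 44 h → overtime 8 h 8 min, regular 44 h 0 min.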